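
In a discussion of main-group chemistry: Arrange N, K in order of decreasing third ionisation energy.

N > K

The third ionization energy removes an electron from the +2 ion. For each element: N²⁺ still has 3 valence electrons; K²⁺ is already 1 electron into the core.
Usually core removal costs more than valence removal, but here the competition is close: a tightly held n=2 valence electron can cost more to remove than an n=3 core electron, so the actual values have to decide it.
The numbers (kJ/mol): N 4578, K 4420.
Putting it together, IE_3: K < N.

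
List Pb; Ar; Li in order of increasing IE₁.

Across a period the outer electron is held more tightly (higher IE₁); down a group it sits in a higher shell, more shielded, and comes off more easily.
These span different periods and groups, so the two trends combine.
Pb > Li: period and group pull opposite ways; the across-period shift dominates (716 vs 520 kJ/mol).
Ar > Pb: relative to Pb, both the across-period and down-group shifts push Ar's first ionization energy up.
Tabulated first ionization energy (kJ/mol): Li 520, Ar 1521, Pb 716.
So from lowest to highest: Li < Pb < Ar.

Li < Pb < Ar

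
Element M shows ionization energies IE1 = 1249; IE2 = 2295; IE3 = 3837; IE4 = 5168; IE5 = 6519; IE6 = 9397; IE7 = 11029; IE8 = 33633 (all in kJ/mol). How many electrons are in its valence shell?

7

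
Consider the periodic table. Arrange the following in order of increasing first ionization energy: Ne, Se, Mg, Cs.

Ne is in period 2, group 18; Mg is in period 3, group 2; Se is in period 4, group 16; Cs is in period 6, group 1.
Removing the outermost electron gets harder across a period and easier down a group.
These span different periods and groups, so the two trends combine.
Mg > Cs: relative to Cs, both the across-period and down-group shifts push Mg's first ionization energy up.
Se > Mg: period and group pull opposite ways; the across-period shift dominates (941 vs 738 kJ/mol).
Ne > Se: both effects reinforce here, so Ne is clearly the higher of the two.
Approximate values (kJ/mol): Ne 2081, Mg 738, Se 941, Cs 376.
So from lowest to highest: Cs < Mg < Se < Ne.

Cs < Mg < Se < Ne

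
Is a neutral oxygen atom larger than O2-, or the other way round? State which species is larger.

Forming O2- adds 2 electrons to O. More electron–electron repulsion in the same shell, with unchanged nuclear charge, lets the cloud expand.
An anion is larger than its parent atom: O2- > O.

O2-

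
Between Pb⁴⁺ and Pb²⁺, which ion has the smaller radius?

Both ions have Z = 82 protons, but Pb⁴⁺ has lost more electrons, so its remaining electrons feel a larger effective nuclear charge per electron and are pulled in more tightly.
Higher positive charge → smaller ion, so Pb²⁺ > Pb⁴⁺.

Pb⁴⁺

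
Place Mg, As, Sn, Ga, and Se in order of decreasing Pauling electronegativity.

Mg is in period 3, group 2; Ga is in period 4, group 13; As is in period 4, group 15; Se is in period 4, group 16; Sn is in period 5, group 14.
Electronegativity increases across a period and decreases down a group, tracking effective nuclear charge and atomic size.
Neither a single period nor a single group — weigh both effects.
Ga > Mg: period and group pull opposite ways; the across-period shift dominates (1.81 vs 1.31).
Sn > Ga: the two effects oppose for this pair; the across-period effect wins (1.96 vs 1.81).
As > Sn: both effects reinforce here, so As is clearly the higher of the two.
Se > As: both are in period 4; the period trend gives Se the larger value.
For reference (Pauling): Mg 1.31, Ga 1.81, As 2.18, Se 2.55, Sn 1.96.
So from highest to lowest: Se > As > Sn > Ga > Mg.

Se > As > Sn > Ga > Mg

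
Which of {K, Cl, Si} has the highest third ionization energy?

K

The third ionization energy removes an electron from the +2 ion. For each element: K²⁺ is already 1 electron into the core; Cl²⁺ still has 5 valence electrons; Si²⁺ still has 2 valence electrons.
Pulling an electron out of a noble-gas core costs far more than removing a remaining valence electron, so K sits at the high end of IE_3.
Valence configurations: Cl²⁺ [Ne]3s²3p³, Si²⁺ [Ne]3s².
Approximate IE_3 values (kJ/mol): K 4420, Cl 3822, Si 3232.
Putting it together, IE_3: Si < Cl < K.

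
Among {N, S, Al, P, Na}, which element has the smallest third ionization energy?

After 2 electrons have been removed, what remains? N²⁺ still has 3 valence electrons; S²⁺ still has 4 valence electrons; Al²⁺ still has 1 valence electron; P²⁺ still has 3 valence electrons; Na²⁺ is already 1 electron into the core.
Breaking into a closed-shell core is much more expensive than removing a leftover valence electron — Na has the largest IE_3 here.
Valence configurations: N²⁺ [He]2s²2p¹, S²⁺ [Ne]3s²3p², Al²⁺ [Ne]3s¹, P²⁺ [Ne]3s²3p¹.
The numbers (kJ/mol): N 4578, S 3357, Al 2745, P 2914, Na 6910.
Overall IE_3 order: Al < P < S < N < Na.

Al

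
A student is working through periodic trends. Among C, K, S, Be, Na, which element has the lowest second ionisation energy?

IE_2 is the cost of taking one more electron from the +1 cation: C⁺ still has 3 valence electrons; K⁺ is the bare [Ar] core; S⁺ still has 5 valence electrons; Be⁺ still has 1 valence electron; Na⁺ is the bare [Ne] core.
Breaking into a closed-shell core is much more expensive than removing a leftover valence electron — K and Na have the largest IE_2 here.
Valence configurations: C⁺ [He]2s²2p¹, S⁺ [Ne]3s²3p³, Be⁺ [He]2s¹.
The numbers (kJ/mol): C 2353, K 3052, S 2252, Be 1757, Na 4562.
Putting it together, IE_2: Be < S < C < K < Na.

Be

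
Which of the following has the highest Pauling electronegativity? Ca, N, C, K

N

C is in period 2, group 14; N is in period 2, group 15; K is in period 4, group 1; Ca is in period 4, group 2.
EN rises left→right (higher Z_eff, smaller atoms) and falls top→bottom (larger, more shielded atoms).
Here both period and group differ, so the two effects have to be weighed against each other.
Ca > K: Ca lies to the right of K in period 4, so the across-period effect alone puts Ca higher.
C > Ca: both effects reinforce here, so C is clearly the higher of the two.
N > C: both are in period 2; the period trend gives N the larger value.
Tabulated electronegativity (Pauling): C 2.55, N 3.04, K 0.82, Ca 1.00.
The highest Pauling electronegativity among these belongs to N.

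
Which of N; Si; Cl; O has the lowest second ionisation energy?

Consider each +1 ion: N⁺ still has 4 valence electrons; Si⁺ still has 3 valence electrons; Cl⁺ still has 6 valence electrons; O⁺ still has 5 valence electrons.
All are still removing valence electrons, so compare the +1 ions as you would atoms: IE_2 generally rises across a period (higher Z_eff) and falls down a group (larger shell), subject to the usual subshell exceptions.
Valence configurations: N⁺ [He]2s²2p², Si⁺ [Ne]3s²3p¹, Cl⁺ [Ne]3s²3p⁴, O⁺ [He]2s²2p³.
Tabulated IE_2 (kJ/mol): N 2856, Si 1577, Cl 2298, O 3388.
Putting it together, IE_2: Si < Cl < N < O.

Si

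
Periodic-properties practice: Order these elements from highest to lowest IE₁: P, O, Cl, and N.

N > O > Cl > P

N is in period 2, group 15; O is in period 2, group 16; P is in period 3, group 15; Cl is in period 3, group 17.
Across a period the outer electron is held more tightly (higher IE₁); down a group it sits in a higher shell, more shielded, and comes off more easily.
Here both period and group differ, so the two effects have to be weighed against each other.
Cl > P: Cl lies to the right of P in period 3, so the across-period effect alone puts Cl higher.
O > Cl: the two effects oppose for this pair; the down-group effect wins (1314 vs 1251 kJ/mol).
N > O: this pair runs against the simple trend — see the exception note.
Note the exception: N has a higher first ionization energy than O, contrary to the simple trend — pairing an electron in O's 2p⁴ costs repulsion energy, so O ionizes more easily than half-filled N (2p³).
Tabulated first ionization energy (kJ/mol): N 1402, O 1314, P 1012, Cl 1251.
So from highest to lowest: N > O > Cl > P.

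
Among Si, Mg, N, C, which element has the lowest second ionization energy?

The second ionization energy removes an electron from the +1 ion. For each element: Si⁺ still has 3 valence electrons; Mg⁺ still has 1 valence electron; N⁺ still has 4 valence electrons; C⁺ still has 3 valence electrons.
All are still removing valence electrons, so compare the +1 ions as you would atoms: IE_2 generally rises across a period (higher Z_eff) and falls down a group (larger shell), subject to the usual subshell exceptions.
Valence configurations: Si⁺ [Ne]3s²3p¹, Mg⁺ [Ne]3s¹, N⁺ [He]2s²2p², C⁺ [He]2s²2p¹.
Approximate IE_2 values (kJ/mol): Si 1577, Mg 1451, N 2856, C 2353.
So the second ionization energies run Mg < Si < C < N.

Mg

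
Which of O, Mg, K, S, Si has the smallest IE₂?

Mg

The second ionization energy removes an electron from the +1 ion. For each element: O⁺ still has 5 valence electrons; Mg⁺ still has 1 valence electron; K⁺ is the bare [Ar] core; S⁺ still has 5 valence electrons; Si⁺ still has 3 valence electrons.
Usually core removal costs more than valence removal, but here the competition is close: a tightly held n=2 valence electron can cost more to remove than an n=3 core electron, so the actual values have to decide it.
Valence configurations: O⁺ [He]2s²2p³, Mg⁺ [Ne]3s¹, S⁺ [Ne]3s²3p³, Si⁺ [Ne]3s²3p¹.
Approximate IE_2 values (kJ/mol): O 3388, Mg 1451, K 3052, S 2252, Si 1577.
Hence IE_2: Mg < Si < S < K < O.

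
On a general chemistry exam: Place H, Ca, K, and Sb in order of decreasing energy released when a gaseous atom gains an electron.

H is in period 1, group 1; K is in period 4, group 1; Ca is in period 4, group 2; Sb is in period 5, group 15.
EA tends to increase across a period and decrease down a group, though the pattern is less regular than for IE or radius.
Here both period and group differ, so the two effects have to be weighed against each other.
K > Ca: this pair runs against the simple trend — see the exception note.
H > K: they share group 1; the group trend gives H the larger value.
Sb > H: period and group pull opposite ways; the across-period shift dominates (103 vs 73 kJ/mol).
Note the exception: K has a higher electron affinity than Ca, contrary to the simple trend — adding an electron to Ca (ns²) has to open a new, higher-energy np subshell, which is unfavourable.
Approximate values (kJ/mol): H 73, K 48, Ca 2, Sb 103.
So from highest to lowest: Sb > H > K > Ca.

Sb, H, K, Ca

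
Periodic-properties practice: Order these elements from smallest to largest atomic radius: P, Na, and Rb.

P, Na, Rb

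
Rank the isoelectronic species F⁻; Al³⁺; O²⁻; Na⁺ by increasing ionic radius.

All of these have 10 electrons, so size is governed by nuclear charge alone: the more protons, the stronger the pull on the same electron cloud, and the smaller the ion.
Nuclear charges: Al³⁺ (Z=13), Na⁺ (Z=11), F⁻ (Z=9), O²⁻ (Z=8).
Smallest to largest: Al³⁺ < Na⁺ < F⁻ < O²⁻.

Al³⁺, Na⁺, F⁻, O²⁻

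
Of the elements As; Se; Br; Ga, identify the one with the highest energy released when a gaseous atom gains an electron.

Br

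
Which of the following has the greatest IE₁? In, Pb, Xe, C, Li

Xe

First ionization energy rises across a period (greater Z_eff holds electrons more tightly) and falls down a group (valence electrons are farther from the nucleus).
Neither a single period nor a single group — weigh both effects.
In > Li: period and group pull opposite ways; the across-period shift dominates (558 vs 520 kJ/mol).
Pb > In: the two effects oppose for this pair; the across-period effect wins (716 vs 558 kJ/mol).
C > Pb: they share group 14; the group trend gives C the larger value.
Xe > C: the two effects oppose for this pair; the across-period effect wins (1170 vs 1086 kJ/mol).
Tabulated first ionization energy (kJ/mol): Li 520, C 1086, In 558, Xe 1170, Pb 716.
The greatest IE₁ among these belongs to Xe.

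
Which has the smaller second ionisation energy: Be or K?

Be

After 1 electron has been removed, what remains? Be⁺ still has 1 valence electron; K⁺ is the bare [Ar] core.
Breaking into a closed-shell core is much more expensive than removing a leftover valence electron — K has the largest IE_2 here.
Approximate IE_2 values (kJ/mol): Be 1757, K 3052.
Hence IE_2: Be < K.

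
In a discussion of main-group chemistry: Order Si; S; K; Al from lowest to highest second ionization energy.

Si, Al, S, K

The second ionization energy removes an electron from the +1 ion. For each element: Si⁺ still has 3 valence electrons; S⁺ still has 5 valence electrons; K⁺ is the bare [Ar] core; Al⁺ still has 2 valence electrons.
Pulling an electron out of a noble-gas core costs far more than removing a remaining valence electron, so K sits at the high end of IE_2.
Valence configurations: Si⁺ [Ne]3s²3p¹, S⁺ [Ne]3s²3p³, Al⁺ [Ne]3s².
Si⁺ loses a lone 3p electron whereas Al⁺ must break into a filled 3s² pair, so IE_2(Al) > IE_2(Si) even though Si has the higher nuclear charge.
Approximate IE_2 values (kJ/mol): Si 1577, S 2252, K 3052, Al 1817.
So the second ionization energies run Si < Al < S < K.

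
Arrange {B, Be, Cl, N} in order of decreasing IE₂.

N, B, Cl, Be

After 1 electron has been removed, what remains? B⁺ still has 2 valence electrons; Be⁺ still has 1 valence electron; Cl⁺ still has 6 valence electrons; N⁺ still has 4 valence electrons.
All are still removing valence electrons, so compare the +1 ions as you would atoms: IE_2 generally rises across a period (higher Z_eff) and falls down a group (larger shell), subject to the usual subshell exceptions.
Valence configurations: B⁺ [He]2s², Be⁺ [He]2s¹, Cl⁺ [Ne]3s²3p⁴, N⁺ [He]2s²2p².
The numbers (kJ/mol): B 2427, Be 1757, Cl 2298, N 2856.
So the second ionization energies run Be < Cl < B < N.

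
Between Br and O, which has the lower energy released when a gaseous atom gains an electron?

O is in period 2, group 16; Br is in period 4, group 17.
Atoms with high Z_eff and room in the valence shell (especially the halogens) have the most exothermic electron affinities.
Here both period and group differ, so the two effects have to be weighed against each other.
Br > O: period and group pull opposite ways; the across-period shift dominates (325 vs 141 kJ/mol).
For reference (kJ/mol): O 141, Br 325.
So O has the lower energy released when a gaseous atom gains an electron (O < Br).

O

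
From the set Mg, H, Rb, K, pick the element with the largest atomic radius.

H is in period 1, group 1; Mg is in period 3, group 2; K is in period 4, group 1; Rb is in period 5, group 1.
Across a period the added protons contract the valence shell; down a group each new principal shell makes the atom larger.
Neither a single period nor a single group — weigh both effects.
Mg > H: the two effects oppose for this pair; the down-group effect wins (139 vs 32 pm).
K > Mg: both effects reinforce here, so K is clearly the larger of the two.
Rb > K: Rb sits below K in group 1, so the down-group effect alone puts Rb larger.
For reference (pm): H 32, Mg 139, K 196, Rb 210.
The largest atomic radius among these belongs to Rb.

Rb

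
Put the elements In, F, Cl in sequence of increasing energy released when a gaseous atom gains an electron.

Adding an electron releases more energy for atoms nearer the top right (short of the noble gases).
Neither a single period nor a single group — weigh both effects.
F > In: relative to In, both the across-period and down-group shifts push F's electron affinity up.
Cl > F: this pair runs against the simple trend — see the exception note.
Note the exception: Cl has a higher electron affinity than F, contrary to the simple trend — F's small 2p subshell makes the incoming electron feel strong e⁻–e⁻ repulsion, so Cl actually releases more energy on gaining an electron.
For reference (kJ/mol): F 328, Cl 349, In 29.
So from lowest to highest: In < F < Cl.

In < F < Cl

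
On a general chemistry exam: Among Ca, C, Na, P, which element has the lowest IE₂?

After 1 electron has been removed, what remains? Ca⁺ still has 1 valence electron; C⁺ still has 3 valence electrons; Na⁺ is the bare [Ne] core; P⁺ still has 4 valence electrons.
Breaking into a closed-shell core is much more expensive than removing a leftover valence electron — Na has the largest IE_2 here.
Valence configurations: Ca⁺ [Ar]4s¹, C⁺ [He]2s²2p¹, P⁺ [Ne]3s²3p².
The numbers (kJ/mol): Ca 1145, C 2353, Na 4562, P 1907.
So the second ionization energies run Ca < P < C < Na.

Ca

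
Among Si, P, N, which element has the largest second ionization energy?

The second ionization energy removes an electron from the +1 ion. For each element: Si⁺ still has 3 valence electrons; P⁺ still has 4 valence electrons; N⁺ still has 4 valence electrons.
All are still removing valence electrons, so compare the +1 ions as you would atoms: IE_2 generally rises across a period (higher Z_eff) and falls down a group (larger shell), subject to the usual subshell exceptions.
Valence configurations: Si⁺ [Ne]3s²3p¹, P⁺ [Ne]3s²3p², N⁺ [He]2s²2p².
Tabulated IE_2 (kJ/mol): Si 1577, P 1907, N 2856.
Putting it together, IE_2: Si < P < N.

N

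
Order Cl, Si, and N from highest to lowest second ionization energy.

N, Cl, Si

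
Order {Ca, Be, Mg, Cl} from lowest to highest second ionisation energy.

After 1 electron has been removed, what remains? Ca⁺ still has 1 valence electron; Be⁺ still has 1 valence electron; Mg⁺ still has 1 valence electron; Cl⁺ still has 6 valence electrons.
All are still removing valence electrons, so compare the +1 ions as you would atoms: IE_2 generally rises across a period (higher Z_eff) and falls down a group (larger shell), subject to the usual subshell exceptions.
Valence configurations: Ca⁺ [Ar]4s¹, Be⁺ [He]2s¹, Mg⁺ [Ne]3s¹, Cl⁺ [Ne]3s²3p⁴.
Approximate IE_2 values (kJ/mol): Ca 1145, Be 1757, Mg 1451, Cl 2298.
So the second ionization energies run Ca < Mg < Be < Cl.

Ca, Mg, Be, Cl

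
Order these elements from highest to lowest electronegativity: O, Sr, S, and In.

O > S > In > Sr

Electronegativity increases across a period and decreases down a group, tracking effective nuclear charge and atomic size.
These span different periods and groups, so the two trends combine.
In > Sr: In lies to the right of Sr in period 5, so the across-period effect alone puts In higher.
S > In: relative to In, both the across-period and down-group shifts push S's electronegativity up.
O > S: they share group 16; the group trend gives O the larger value.
For reference (Pauling): O 3.44, S 2.58, Sr 0.95, In 1.78.
So from highest to lowest: O > S > In > Sr.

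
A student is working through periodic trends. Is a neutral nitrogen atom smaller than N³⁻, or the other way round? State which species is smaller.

N

Forming N³⁻ adds 3 electrons to N. More electron–electron repulsion in the same shell, with unchanged nuclear charge, lets the cloud expand.
An anion is larger than its parent atom: N³⁻ > N.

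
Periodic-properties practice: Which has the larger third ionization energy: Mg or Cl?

After 2 electrons have been removed, what remains? Mg²⁺ is the bare [Ne] core; Cl²⁺ still has 5 valence electrons.
Breaking into a closed-shell core is much more expensive than removing a leftover valence electron — Mg has the largest IE_3 here.
Tabulated IE_3 (kJ/mol): Mg 7733, Cl 3822.
Hence IE_3: Cl < Mg.

Mg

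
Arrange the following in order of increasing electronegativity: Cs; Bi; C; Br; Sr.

Cs < Sr < Bi < C < Br

Smaller atoms with higher effective nuclear charge are more electronegative.
Here both period and group differ, so the two effects have to be weighed against each other.
Sr > Cs: both effects reinforce here, so Sr is clearly the higher of the two.
Bi > Sr: period and group pull opposite ways; the across-period shift dominates (2.02 vs 0.95).
C > Bi: the two effects oppose for this pair; the down-group effect wins (2.55 vs 2.02).
Br > C: the two effects oppose for this pair; the across-period effect wins (2.96 vs 2.55).
Approximate values (Pauling): C 2.55, Br 2.96, Sr 0.95, Cs 0.79, Bi 2.02.
So from lowest to highest: Cs < Sr < Bi < C < Br.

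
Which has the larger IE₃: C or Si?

After 2 electrons have been removed, what remains? C²⁺ still has 2 valence electrons; Si²⁺ still has 2 valence electrons.
All are still removing valence electrons, so compare the +2 ions as you would atoms: IE_3 generally rises across a period (higher Z_eff) and falls down a group (larger shell), subject to the usual subshell exceptions.
Valence configurations: C²⁺ [He]2s², Si²⁺ [Ne]3s².
Approximate IE_3 values (kJ/mol): C 4620, Si 3232.
Overall IE_3 order: Si < C.

C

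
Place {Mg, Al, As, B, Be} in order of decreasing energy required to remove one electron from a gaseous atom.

As, Be, B, Mg, Al

Be is in period 2, group 2; B is in period 2, group 13; Mg is in period 3, group 2; Al is in period 3, group 13; As is in period 4, group 15.
Removing the outermost electron gets harder across a period and easier down a group.
Here both period and group differ, so the two effects have to be weighed against each other.
Mg > Al: this pair runs against the simple trend — see the exception note.
B > Mg: both effects reinforce here, so B is clearly the higher of the two.
Be > B: this pair runs against the simple trend — see the exception note.
As > Be: the two effects oppose for this pair; the across-period effect wins (947 vs 900 kJ/mol).
Note the exception: Mg has a higher first ionization energy than Al, contrary to the simple trend — Al's single 3p electron is easier to remove than one from Mg's filled 3s².
Note the exception: Be has a higher first ionization energy than B, contrary to the simple trend — removing B's lone 2p electron is easier than breaking Be's filled 2s².
For reference (kJ/mol): Be 900, B 801, Mg 738, Al 578, As 947.
So from highest to lowest: As > Be > B > Mg > Al.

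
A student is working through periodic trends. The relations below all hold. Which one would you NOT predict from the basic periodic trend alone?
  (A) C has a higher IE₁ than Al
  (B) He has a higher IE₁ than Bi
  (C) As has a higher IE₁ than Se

(C)

The general trend: IE₁ increases across a period and decreases down a group.
(A) C (period 2, group 14) vs Al (period 3, group 13): the stated order agrees with the simple trend.
(B) He (period 1, group 18) vs Bi (period 6, group 15): the stated order agrees with the simple trend.
(C) As (period 4, group 15) vs Se (period 4, group 16): the stated order contradicts the simple trend.
The exception is (C): Se (4p⁴) ionizes more easily than half-filled As (4p³).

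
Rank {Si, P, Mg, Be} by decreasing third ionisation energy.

Be > Mg > Si > P

Consider each +2 ion: Si²⁺ still has 2 valence electrons; P²⁺ still has 3 valence electrons; Mg²⁺ is the bare [Ne] core; Be²⁺ is the bare [He] core.
Core electrons are held far more tightly than valence electrons, so Mg and Be top the IE_3 order.
Valence configurations: Si²⁺ [Ne]3s², P²⁺ [Ne]3s²3p¹.
P²⁺ loses a lone 3p electron whereas Si²⁺ must break into a filled 3s² pair, so IE_3(Si) > IE_3(P) even though P has the higher nuclear charge.
Approximate IE_3 values (kJ/mol): Si 3232, P 2914, Mg 7733, Be 14849.
Overall IE_3 order: P < Si < Mg < Be.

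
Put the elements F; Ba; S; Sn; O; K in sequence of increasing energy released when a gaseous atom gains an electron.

O is in period 2, group 16; F is in period 2, group 17; S is in period 3, group 16; K is in period 4, group 1; Sn is in period 5, group 14; Ba is in period 6, group 2.
Electron affinity generally becomes more exothermic across a period toward the halogens and less exothermic down a group.
Here both period and group differ, so the two effects have to be weighed against each other.
K > Ba: the two effects oppose for this pair; the down-group effect wins (48 vs 14 kJ/mol).
Sn > K: period and group pull opposite ways; the across-period shift dominates (107 vs 48 kJ/mol).
O > Sn: relative to Sn, both the across-period and down-group shifts push O's electron affinity up.
S > O: this pair runs against the simple trend — see the exception note.
F > S: relative to S, both the across-period and down-group shifts push F's electron affinity up.
Note the exception: S has a higher electron affinity than O, contrary to the simple trend — the compact 2p subshell of O repels the added electron more than S's larger 3p does.
Approximate values (kJ/mol): O 141, F 328, S 200, K 48, Sn 107, Ba 14.
So from lowest to highest: Ba < K < Sn < O < S < F.

Ba, K, Sn, O, S, F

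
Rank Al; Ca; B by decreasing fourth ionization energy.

B > Al > Ca

IE_4 is the cost of taking one more electron from the +3 cation: Al³⁺ is the bare [Ne] core; Ca³⁺ is already 1 electron into the core; B³⁺ is the bare [He] core.
All of these are removing an electron from a noble-gas core or deeper; the smaller core (lower principal quantum number) is held far more tightly, and within a period the higher nuclear charge binds the same core more tightly.
The numbers (kJ/mol): Al 11577, Ca 6491, B 25026.
Overall IE_4 order: Ca < Al < B.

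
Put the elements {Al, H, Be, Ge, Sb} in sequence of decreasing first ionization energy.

H is in period 1, group 1; Be is in period 2, group 2; Al is in period 3, group 13; Ge is in period 4, group 14; Sb is in period 5, group 15.
Across a period the outer electron is held more tightly (higher IE₁); down a group it sits in a higher shell, more shielded, and comes off more easily.
A diagonal step moves right (one effect) and down (the opposite effect) at once.
Ge > Al: the two effects oppose for this pair; the across-period effect wins (762 vs 578 kJ/mol).
Sb > Ge: period and group pull opposite ways; the across-period shift dominates (831 vs 762 kJ/mol).
Be > Sb: period and group pull opposite ways; the down-group shift dominates (900 vs 831 kJ/mol).
H > Be: period and group pull opposite ways; the down-group shift dominates (1312 vs 900 kJ/mol).
Tabulated first ionization energy (kJ/mol): H 1312, Be 900, Al 578, Ge 762, Sb 831.
So from highest to lowest: H > Be > Sb > Ge > Al.

H > Be > Sb > Ge > Al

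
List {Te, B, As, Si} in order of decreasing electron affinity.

Te > Si > As > B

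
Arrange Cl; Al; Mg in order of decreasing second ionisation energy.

Cl > Al > Mg

IE_2 is the cost of taking one more electron from the +1 cation: Cl⁺ still has 6 valence electrons; Al⁺ still has 2 valence electrons; Mg⁺ still has 1 valence electron.
All are still removing valence electrons, so compare the +1 ions as you would atoms: IE_2 generally rises across a period (higher Z_eff) and falls down a group (larger shell), subject to the usual subshell exceptions.
Valence configurations: Cl⁺ [Ne]3s²3p⁴, Al⁺ [Ne]3s², Mg⁺ [Ne]3s¹.
Approximate IE_2 values (kJ/mol): Cl 2298, Al 1817, Mg 1451.
Putting it together, IE_2: Mg < Al < Cl.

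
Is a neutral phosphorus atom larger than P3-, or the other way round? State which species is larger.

P3-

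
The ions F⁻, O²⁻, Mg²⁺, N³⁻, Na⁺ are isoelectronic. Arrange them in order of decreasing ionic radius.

All of these have 10 electrons, so size is governed by nuclear charge alone: the more protons, the stronger the pull on the same electron cloud, and the smaller the ion.
Nuclear charges: Mg²⁺ (Z=12), Na⁺ (Z=11), F⁻ (Z=9), O²⁻ (Z=8), N³⁻ (Z=7).
Largest to smallest: N³⁻ > O²⁻ > F⁻ > Na⁺ > Mg²⁺.

N³⁻, O²⁻, F⁻, Na⁺, Mg²⁺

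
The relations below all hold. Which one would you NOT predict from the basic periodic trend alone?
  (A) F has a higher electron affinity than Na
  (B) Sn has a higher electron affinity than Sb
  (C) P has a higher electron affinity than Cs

(B)

The general trend: electron affinity increases across a period and decreases down a group.
(A) F (period 2, group 17) vs Na (period 3, group 1): the stated order agrees with the simple trend.
(B) Sn (period 5, group 14) vs Sb (period 5, group 15): the stated order contradicts the simple trend.
(C) P (period 3, group 15) vs Cs (period 6, group 1): the stated order agrees with the simple trend.
The exception is (B): adding an electron to Sb's half-filled 5p³ is unfavourable, so Sn has the more exothermic EA.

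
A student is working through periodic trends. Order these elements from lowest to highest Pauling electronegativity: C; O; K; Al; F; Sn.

K < Al < Sn < C < O < F

C is in period 2, group 14; O is in period 2, group 16; F is in period 2, group 17; Al is in period 3, group 13; K is in period 4, group 1; Sn is in period 5, group 14.
EN rises left→right (higher Z_eff, smaller atoms) and falls top→bottom (larger, more shielded atoms).
Neither a single period nor a single group — weigh both effects.
Al > K: relative to K, both the across-period and down-group shifts push Al's electronegativity up.
Sn > Al: period and group pull opposite ways; the across-period shift dominates (1.96 vs 1.61).
C > Sn: they share group 14; the group trend gives C the larger value.
O > C: both are in period 2; the period trend gives O the larger value.
F > O: both are in period 2; the period trend gives F the larger value.
Tabulated electronegativity (Pauling): C 2.55, O 3.44, F 3.98, Al 1.61, K 0.82, Sn 1.96.
So from lowest to highest: K < Al < Sn < C < O < F.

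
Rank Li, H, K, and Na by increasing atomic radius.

H < Li < Na < K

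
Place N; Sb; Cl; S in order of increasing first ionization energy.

IE₁ increases left→right with effective nuclear charge and decreases top→bottom as the valence shell moves farther out.
Here both period and group differ, so the two effects have to be weighed against each other.
S > Sb: relative to Sb, both the across-period and down-group shifts push S's first ionization energy up.
Cl > S: Cl lies to the right of S in period 3, so the across-period effect alone puts Cl higher.
N > Cl: period and group pull opposite ways; the down-group shift dominates (1402 vs 1251 kJ/mol).
Approximate values (kJ/mol): N 1402, S 1000, Cl 1251, Sb 831.
So from lowest to highest: Sb < S < Cl < N.

Sb, S, Cl, N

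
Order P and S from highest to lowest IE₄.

IE_4 is the cost of taking one more electron from the +3 cation: P³⁺ still has 2 valence electrons; S³⁺ still has 3 valence electrons.
All are still removing valence electrons, so compare the +3 ions as you would atoms: IE_4 generally rises across a period (higher Z_eff) and falls down a group (larger shell), subject to the usual subshell exceptions.
Valence configurations: P³⁺ [Ne]3s², S³⁺ [Ne]3s²3p¹.
S³⁺ loses a lone 3p electron whereas P³⁺ must break into a filled 3s² pair, so IE_4(P) > IE_4(S) even though S has the higher nuclear charge.
Approximate IE_4 values (kJ/mol): P 4964, S 4556.
So the fourth ionization energies run S < P.

P > S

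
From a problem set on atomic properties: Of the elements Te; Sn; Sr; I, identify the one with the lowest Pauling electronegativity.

Sr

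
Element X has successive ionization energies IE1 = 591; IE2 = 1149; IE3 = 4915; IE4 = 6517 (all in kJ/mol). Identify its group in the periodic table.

Look for the largest jump between consecutive ionization energies: IE3/IE2 ≈ 4.3, far larger than any earlier ratio.
That jump marks the point where a core electron is being removed. So the atom has 2 valence electrons.
A main-group element with 2 valence electrons is in group 2.

Group 2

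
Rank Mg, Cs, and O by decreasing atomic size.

O is in period 2, group 16; Mg is in period 3, group 2; Cs is in period 6, group 1.
Moving right in a period, electrons are added to the same shell under a stronger nuclear pull, so atoms get smaller; moving down, a new shell is opened and atoms get larger.
Here both period and group differ, so the two effects have to be weighed against each other.
Mg > O: relative to O, both the across-period and down-group shifts push Mg's atomic radius up.
Cs > Mg: relative to Mg, both the across-period and down-group shifts push Cs's atomic radius up.
Tabulated atomic radius (pm): O 63, Mg 139, Cs 232.
So from largest to smallest: Cs > Mg > O.

Cs, Mg, O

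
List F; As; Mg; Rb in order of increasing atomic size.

F < As < Mg < Rb

Across a period the added protons contract the valence shell; down a group each new principal shell makes the atom larger.
Neither a single period nor a single group — weigh both effects.
As > F: relative to F, both the across-period and down-group shifts push As's atomic radius up.
Mg > As: period and group pull opposite ways; the across-period shift dominates (139 vs 121 pm).
Rb > Mg: both effects reinforce here, so Rb is clearly the larger of the two.
For reference (pm): F 64, Mg 139, As 121, Rb 210.
So from smallest to largest: F < As < Mg < Rb.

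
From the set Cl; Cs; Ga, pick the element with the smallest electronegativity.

Cl is in period 3, group 17; Ga is in period 4, group 13; Cs is in period 6, group 1.
Smaller atoms with higher effective nuclear charge are more electronegative.
These span different periods and groups, so the two trends combine.
Ga > Cs: both effects reinforce here, so Ga is clearly the higher of the two.
Cl > Ga: both effects reinforce here, so Cl is clearly the higher of the two.
Tabulated electronegativity (Pauling): Cl 3.16, Ga 1.81, Cs 0.79.
The smallest electronegativity among these belongs to Cs.

Cs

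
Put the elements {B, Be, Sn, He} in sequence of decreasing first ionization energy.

Removing the outermost electron gets harder across a period and easier down a group.
Here both period and group differ, so the two effects have to be weighed against each other.
B > Sn: period and group pull opposite ways; the down-group shift dominates (801 vs 709 kJ/mol).
Be > B: this pair runs against the simple trend — see the exception note.
He > Be: both effects reinforce here, so He is clearly the higher of the two.
Note the exception: Be has a higher first ionization energy than B, contrary to the simple trend — removing B's lone 2p electron is easier than breaking Be's filled 2s².
Approximate values (kJ/mol): He 2372, Be 900, B 801, Sn 709.
So from highest to lowest: He > Be > B > Sn.

He, Be, B, Sn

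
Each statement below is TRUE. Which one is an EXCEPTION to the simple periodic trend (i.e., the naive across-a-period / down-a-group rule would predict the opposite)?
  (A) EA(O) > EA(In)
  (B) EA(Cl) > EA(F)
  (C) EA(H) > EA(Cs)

The general trend: electron affinity increases across a period and decreases down a group.
(A) O (period 2, group 16) vs In (period 5, group 13): the stated order agrees with the simple trend.
(B) Cl (period 3, group 17) vs F (period 2, group 17): the stated order contradicts the simple trend.
(C) H (period 1, group 1) vs Cs (period 6, group 1): the stated order agrees with the simple trend.
The exception is (B): F's small 2p subshell makes the incoming electron feel strong e⁻–e⁻ repulsion, so Cl actually releases more energy on gaining an electron.

(B)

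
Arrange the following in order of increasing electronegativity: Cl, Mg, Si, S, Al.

Mg < Al < Si < S < Cl

Mg is in period 3, group 2; Al is in period 3, group 13; Si is in period 3, group 14; S is in period 3, group 16; Cl is in period 3, group 17.
Smaller atoms with higher effective nuclear charge are more electronegative.
All lie in period 3, so electronegativity increases left to right.
So from lowest to highest: Mg < Al < Si < S < Cl.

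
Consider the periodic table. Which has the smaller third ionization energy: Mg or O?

O

Consider each +2 ion: Mg²⁺ is the bare [Ne] core; O²⁺ still has 4 valence electrons.
Core electrons are held far more tightly than valence electrons, so Mg tops the IE_3 order.
The numbers (kJ/mol): Mg 7733, O 5300.
Overall IE_3 order: O < Mg.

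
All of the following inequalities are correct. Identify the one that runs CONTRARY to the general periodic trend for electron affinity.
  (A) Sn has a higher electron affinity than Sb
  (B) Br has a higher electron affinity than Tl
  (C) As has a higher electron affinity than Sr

The general trend: electron affinity increases across a period and decreases down a group.
(A) Sn (period 5, group 14) vs Sb (period 5, group 15): the stated order contradicts the simple trend.
(B) Br (period 4, group 17) vs Tl (period 6, group 13): the stated order agrees with the simple trend.
(C) As (period 4, group 15) vs Sr (period 5, group 2): the stated order agrees with the simple trend.
The exception is (A): adding an electron to Sb's half-filled 5p³ is unfavourable, so Sn has the more exothermic EA.

(A)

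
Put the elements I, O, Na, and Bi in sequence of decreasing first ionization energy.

O > I > Bi > Na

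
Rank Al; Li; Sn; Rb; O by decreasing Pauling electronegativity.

Electronegativity increases across a period and decreases down a group, tracking effective nuclear charge and atomic size.
Here both period and group differ, so the two effects have to be weighed against each other.
Li > Rb: they share group 1; the group trend gives Li the larger value.
Al > Li: the two effects oppose for this pair; the across-period effect wins (1.61 vs 0.98).
Sn > Al: the two effects oppose for this pair; the across-period effect wins (1.96 vs 1.61).
O > Sn: relative to Sn, both the across-period and down-group shifts push O's electronegativity up.
For reference (Pauling): Li 0.98, O 3.44, Al 1.61, Rb 0.82, Sn 1.96.
So from highest to lowest: O > Sn > Al > Li > Rb.

O > Sn > Al > Li > Rb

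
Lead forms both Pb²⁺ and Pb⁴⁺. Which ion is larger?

Pb²⁺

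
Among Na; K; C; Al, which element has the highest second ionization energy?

Na

Consider each +1 ion: Na⁺ is the bare [Ne] core; K⁺ is the bare [Ar] core; C⁺ still has 3 valence electrons; Al⁺ still has 2 valence electrons.
Breaking into a closed-shell core is much more expensive than removing a leftover valence electron — K and Na have the largest IE_2 here.
Valence configurations: C⁺ [He]2s²2p¹, Al⁺ [Ne]3s².
Tabulated IE_2 (kJ/mol): Na 4562, K 3052, C 2353, Al 1817.
So the second ionization energies run Al < C < K < Na.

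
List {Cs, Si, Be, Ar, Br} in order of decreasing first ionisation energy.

Ar, Br, Be, Si, Cs

Be is in period 2, group 2; Si is in period 3, group 14; Ar is in period 3, group 18; Br is in period 4, group 17; Cs is in period 6, group 1.
Removing the outermost electron gets harder across a period and easier down a group.
Neither a single period nor a single group — weigh both effects.
Si > Cs: relative to Cs, both the across-period and down-group shifts push Si's first ionization energy up.
Be > Si: period and group pull opposite ways; the down-group shift dominates (900 vs 786 kJ/mol).
Br > Be: period and group pull opposite ways; the across-period shift dominates (1140 vs 900 kJ/mol).
Ar > Br: both effects reinforce here, so Ar is clearly the higher of the two.
Tabulated first ionization energy (kJ/mol): Be 900, Si 786, Ar 1521, Br 1140, Cs 376.
So from highest to lowest: Ar > Br > Be > Si > Cs.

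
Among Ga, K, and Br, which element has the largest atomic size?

K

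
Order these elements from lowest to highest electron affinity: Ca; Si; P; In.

Ca < In < P < Si

Si is in period 3, group 14; P is in period 3, group 15; Ca is in period 4, group 2; In is in period 5, group 13.
Electron affinity generally becomes more exothermic across a period toward the halogens and less exothermic down a group.
Neither a single period nor a single group — weigh both effects.
In > Ca: the two effects oppose for this pair; the across-period effect wins (29 vs 2 kJ/mol).
P > In: both effects reinforce here, so P is clearly the higher of the two.
Si > P: this pair runs against the simple trend — see the exception note.
Note the exception: Si has a higher electron affinity than P, contrary to the simple trend — adding an electron to P's half-filled 3p³ is unfavourable, so Si (3p²) has the more exothermic EA.
Approximate values (kJ/mol): Si 134, P 72, Ca 2, In 29.
So from lowest to highest: Ca < In < P < Si.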